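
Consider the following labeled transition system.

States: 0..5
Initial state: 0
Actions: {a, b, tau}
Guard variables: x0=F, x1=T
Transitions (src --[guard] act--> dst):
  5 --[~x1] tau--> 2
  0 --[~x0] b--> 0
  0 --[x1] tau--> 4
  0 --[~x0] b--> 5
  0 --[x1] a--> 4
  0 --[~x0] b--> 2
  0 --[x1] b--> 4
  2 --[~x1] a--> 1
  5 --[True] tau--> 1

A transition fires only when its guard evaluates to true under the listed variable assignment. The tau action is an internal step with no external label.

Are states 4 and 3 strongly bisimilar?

Bisimulation quotient by refinement:
  round 0: {{0,1,2,3,4,5}}
  round 1: {{0},{1,2,3,4},{5}}
3 equivalence class(es) (converged in 2)
4∈{1,2,3,4}, 3∈{1,2,3,4}

Answer: BISIMILAR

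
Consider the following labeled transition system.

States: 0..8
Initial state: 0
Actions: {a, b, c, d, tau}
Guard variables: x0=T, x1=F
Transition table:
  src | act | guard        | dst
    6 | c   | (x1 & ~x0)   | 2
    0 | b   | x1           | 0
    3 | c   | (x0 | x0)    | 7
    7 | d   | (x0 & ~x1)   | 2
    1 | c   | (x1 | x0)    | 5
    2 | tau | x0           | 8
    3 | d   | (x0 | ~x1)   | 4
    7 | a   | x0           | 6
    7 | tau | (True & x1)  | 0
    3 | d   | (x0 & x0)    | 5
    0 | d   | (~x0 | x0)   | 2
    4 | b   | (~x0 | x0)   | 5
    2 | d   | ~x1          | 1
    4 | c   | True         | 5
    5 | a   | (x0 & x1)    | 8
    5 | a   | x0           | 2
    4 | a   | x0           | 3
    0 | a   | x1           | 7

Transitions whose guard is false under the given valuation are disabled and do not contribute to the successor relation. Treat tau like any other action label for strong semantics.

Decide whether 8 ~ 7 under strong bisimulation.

Refine partition for ~:
  P[0] = {{0,1,2,3,4,5,6,7,8}}
  P[1] = {{0},{1},{2},{3},{4},{5},{6,8},{7}}
Fixed point at round 2; 8 class(es).
class of 8: {6,8}; class of 7: {7}

Answer: NOT BISIMILAR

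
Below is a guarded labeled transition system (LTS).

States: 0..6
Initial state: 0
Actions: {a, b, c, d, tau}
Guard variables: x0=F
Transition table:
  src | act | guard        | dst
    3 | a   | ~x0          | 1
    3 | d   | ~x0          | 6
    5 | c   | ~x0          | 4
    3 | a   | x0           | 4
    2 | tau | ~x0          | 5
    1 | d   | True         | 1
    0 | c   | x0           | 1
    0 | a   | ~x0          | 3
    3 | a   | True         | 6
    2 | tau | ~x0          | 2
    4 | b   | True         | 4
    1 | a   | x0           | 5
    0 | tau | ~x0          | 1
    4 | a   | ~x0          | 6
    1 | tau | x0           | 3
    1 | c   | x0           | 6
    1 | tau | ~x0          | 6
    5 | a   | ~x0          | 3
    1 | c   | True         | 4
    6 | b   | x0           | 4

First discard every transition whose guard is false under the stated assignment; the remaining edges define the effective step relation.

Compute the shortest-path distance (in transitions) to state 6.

BFS to 6:
  L0 = {0}
  L1 = {1,3}
  L2 = {4,6}
depth(6)=2, e.g. a·a

Answer: 2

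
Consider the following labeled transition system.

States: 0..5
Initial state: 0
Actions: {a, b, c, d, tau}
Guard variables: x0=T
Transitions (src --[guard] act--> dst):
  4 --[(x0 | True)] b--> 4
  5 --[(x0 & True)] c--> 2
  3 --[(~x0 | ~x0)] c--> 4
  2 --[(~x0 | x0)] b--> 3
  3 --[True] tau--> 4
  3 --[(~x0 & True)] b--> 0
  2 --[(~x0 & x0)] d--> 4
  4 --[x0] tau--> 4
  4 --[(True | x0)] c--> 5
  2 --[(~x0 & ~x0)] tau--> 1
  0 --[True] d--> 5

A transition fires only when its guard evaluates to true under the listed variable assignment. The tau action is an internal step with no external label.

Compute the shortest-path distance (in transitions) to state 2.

Answer: 2

Trace:
Breadth-first toward 2:
  L0 = {0}
  L1 = {5}
  L2 = {2}
2 enters at depth 2; path d·c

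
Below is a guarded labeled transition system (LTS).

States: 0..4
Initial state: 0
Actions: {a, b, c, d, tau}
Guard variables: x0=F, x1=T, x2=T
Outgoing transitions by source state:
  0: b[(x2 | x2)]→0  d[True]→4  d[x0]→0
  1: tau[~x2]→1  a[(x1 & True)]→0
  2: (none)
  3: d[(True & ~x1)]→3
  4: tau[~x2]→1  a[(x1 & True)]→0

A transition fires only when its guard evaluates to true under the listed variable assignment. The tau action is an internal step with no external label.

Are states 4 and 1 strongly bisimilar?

Refine partition for ~:
  round 0: {{0,1,2,3,4}}
  round 1: {{0},{1,4},{2,3}}
3 equivalence class(es) (converged in 2)
4∈{1,4}, 1∈{1,4}

Answer: BISIMILAR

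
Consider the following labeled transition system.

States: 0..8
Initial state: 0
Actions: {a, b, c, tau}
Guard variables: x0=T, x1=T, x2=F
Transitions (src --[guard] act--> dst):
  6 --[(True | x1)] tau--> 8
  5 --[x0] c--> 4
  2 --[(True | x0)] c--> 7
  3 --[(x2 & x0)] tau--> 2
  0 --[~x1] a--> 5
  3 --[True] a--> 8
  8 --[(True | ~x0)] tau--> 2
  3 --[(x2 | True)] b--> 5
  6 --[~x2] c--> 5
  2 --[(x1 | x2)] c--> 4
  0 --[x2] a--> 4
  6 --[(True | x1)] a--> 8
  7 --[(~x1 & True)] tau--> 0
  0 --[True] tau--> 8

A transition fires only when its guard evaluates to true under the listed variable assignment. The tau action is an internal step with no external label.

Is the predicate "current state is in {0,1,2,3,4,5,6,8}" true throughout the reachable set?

Answer: INVARIANT VIOLATED at state 7

Working:
Allowed set {0,1,2,3,4,5,6,8}
R = {0,2,4,7,8}
  0: safe
  2: safe
  4: safe
  7: VIOLATES
  8: safe
reach 7 via tau·tau·c — violates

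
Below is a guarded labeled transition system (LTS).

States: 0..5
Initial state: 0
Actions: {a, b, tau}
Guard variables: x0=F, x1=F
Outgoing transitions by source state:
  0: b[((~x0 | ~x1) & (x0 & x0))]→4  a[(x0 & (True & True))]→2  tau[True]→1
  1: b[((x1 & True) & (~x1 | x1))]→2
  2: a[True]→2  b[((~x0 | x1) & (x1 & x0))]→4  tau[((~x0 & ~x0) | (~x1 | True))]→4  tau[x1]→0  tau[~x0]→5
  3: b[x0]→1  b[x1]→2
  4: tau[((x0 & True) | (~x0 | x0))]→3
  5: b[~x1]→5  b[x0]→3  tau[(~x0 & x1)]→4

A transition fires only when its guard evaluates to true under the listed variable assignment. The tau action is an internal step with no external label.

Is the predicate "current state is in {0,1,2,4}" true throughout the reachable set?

Answer: INVARIANT HOLDS

Working:
Inv-set: {0,1,2,4}
Reach set: {0,1}
  0: ok
  1: ok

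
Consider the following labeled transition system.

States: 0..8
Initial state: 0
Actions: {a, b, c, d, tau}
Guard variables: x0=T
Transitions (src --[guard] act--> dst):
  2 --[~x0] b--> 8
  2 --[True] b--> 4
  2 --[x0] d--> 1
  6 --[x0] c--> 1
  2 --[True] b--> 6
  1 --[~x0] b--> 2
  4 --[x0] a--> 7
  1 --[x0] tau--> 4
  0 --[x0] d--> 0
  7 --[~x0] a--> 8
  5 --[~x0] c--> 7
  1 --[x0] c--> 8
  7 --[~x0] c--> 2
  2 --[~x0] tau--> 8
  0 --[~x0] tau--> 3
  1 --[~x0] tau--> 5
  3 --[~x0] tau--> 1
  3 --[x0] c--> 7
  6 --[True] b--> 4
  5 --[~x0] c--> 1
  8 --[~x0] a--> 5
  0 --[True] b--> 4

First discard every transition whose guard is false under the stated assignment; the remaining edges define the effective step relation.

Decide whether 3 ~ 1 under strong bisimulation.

Bisimulation quotient by refinement:
  P[0] = {{0,1,2,3,4,5,6,7,8}}
  P[1] = {{0,2},{1},{3},{4},{5,7,8},{6}}
  P[2] = {{0},{1},{2},{3},{4},{5,7,8},{6}}
stable after 3 split(s): 7 block(s)
3∈{3}, 1∈{1}

Answer: NOT BISIMILAR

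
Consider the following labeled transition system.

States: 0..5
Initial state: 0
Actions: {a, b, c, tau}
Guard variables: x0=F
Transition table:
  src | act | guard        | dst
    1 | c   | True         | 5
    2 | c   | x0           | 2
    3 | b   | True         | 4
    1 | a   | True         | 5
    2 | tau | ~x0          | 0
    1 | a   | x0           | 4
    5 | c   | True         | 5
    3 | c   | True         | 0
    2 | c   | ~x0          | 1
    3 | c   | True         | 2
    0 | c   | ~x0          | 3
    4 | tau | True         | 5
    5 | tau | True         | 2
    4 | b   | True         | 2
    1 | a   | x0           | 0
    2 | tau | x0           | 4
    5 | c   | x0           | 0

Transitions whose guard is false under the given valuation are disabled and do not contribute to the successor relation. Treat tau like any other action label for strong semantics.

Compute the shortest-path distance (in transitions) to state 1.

Answer: 3

Analysis:
Breadth-first toward 1:
  L0 = {0}
  L1 = {3}
  L2 = {2,4}
  L3 = {1,5}
1 enters at depth 3; path c·c·c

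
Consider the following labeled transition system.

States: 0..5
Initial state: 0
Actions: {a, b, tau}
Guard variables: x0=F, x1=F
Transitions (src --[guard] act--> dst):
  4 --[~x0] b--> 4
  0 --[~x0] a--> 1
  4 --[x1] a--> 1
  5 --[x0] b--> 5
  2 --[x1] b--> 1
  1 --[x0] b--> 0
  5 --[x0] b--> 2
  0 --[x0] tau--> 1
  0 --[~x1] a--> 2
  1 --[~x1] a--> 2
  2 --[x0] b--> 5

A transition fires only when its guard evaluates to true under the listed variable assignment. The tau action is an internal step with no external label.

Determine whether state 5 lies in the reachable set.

Answer: UNREACHABLE

Analysis:
4 transition(s) survive guard evaluation.
Layer 0: {0}
Layer 1: {1,2}  now seen {0,1,2}
Reach set: {0,1,2}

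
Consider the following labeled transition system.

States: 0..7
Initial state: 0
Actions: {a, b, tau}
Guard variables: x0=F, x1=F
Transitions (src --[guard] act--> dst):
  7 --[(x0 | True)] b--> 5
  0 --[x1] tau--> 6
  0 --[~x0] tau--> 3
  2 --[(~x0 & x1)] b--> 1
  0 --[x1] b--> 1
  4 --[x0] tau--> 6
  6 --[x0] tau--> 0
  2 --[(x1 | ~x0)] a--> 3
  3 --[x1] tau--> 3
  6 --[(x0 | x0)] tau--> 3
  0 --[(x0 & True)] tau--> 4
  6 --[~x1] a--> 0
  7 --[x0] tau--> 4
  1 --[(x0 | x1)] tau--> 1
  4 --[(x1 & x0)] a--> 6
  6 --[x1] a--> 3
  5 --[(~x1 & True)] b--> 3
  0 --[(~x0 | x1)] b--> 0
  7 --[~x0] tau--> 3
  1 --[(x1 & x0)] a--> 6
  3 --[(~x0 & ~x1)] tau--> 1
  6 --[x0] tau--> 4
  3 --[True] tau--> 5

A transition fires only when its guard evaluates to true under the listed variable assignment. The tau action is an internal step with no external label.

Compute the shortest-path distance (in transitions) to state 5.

Answer: 2

Working:
Layered search for 5:
  Layer 0: {0}
  Layer 1: {3}
  Layer 2: {1,5}
depth(5)=2, e.g. tau·tau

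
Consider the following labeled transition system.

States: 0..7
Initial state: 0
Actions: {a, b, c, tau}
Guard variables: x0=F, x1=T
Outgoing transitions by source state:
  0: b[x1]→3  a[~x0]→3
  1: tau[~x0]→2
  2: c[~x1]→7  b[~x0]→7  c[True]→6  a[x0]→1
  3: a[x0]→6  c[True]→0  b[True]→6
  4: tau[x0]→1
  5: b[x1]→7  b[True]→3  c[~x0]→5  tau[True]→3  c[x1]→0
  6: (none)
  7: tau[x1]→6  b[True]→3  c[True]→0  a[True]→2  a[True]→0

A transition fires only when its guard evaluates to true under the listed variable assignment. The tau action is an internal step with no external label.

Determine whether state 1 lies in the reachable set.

Guard filter leaves 17 enabled edge(s).
depth 0: {0}
depth 1: {3}  now seen {0,3}
depth 2: {6}  now seen {0,3,6}
Reachable = {0,3,6}

Answer: UNREACHABLE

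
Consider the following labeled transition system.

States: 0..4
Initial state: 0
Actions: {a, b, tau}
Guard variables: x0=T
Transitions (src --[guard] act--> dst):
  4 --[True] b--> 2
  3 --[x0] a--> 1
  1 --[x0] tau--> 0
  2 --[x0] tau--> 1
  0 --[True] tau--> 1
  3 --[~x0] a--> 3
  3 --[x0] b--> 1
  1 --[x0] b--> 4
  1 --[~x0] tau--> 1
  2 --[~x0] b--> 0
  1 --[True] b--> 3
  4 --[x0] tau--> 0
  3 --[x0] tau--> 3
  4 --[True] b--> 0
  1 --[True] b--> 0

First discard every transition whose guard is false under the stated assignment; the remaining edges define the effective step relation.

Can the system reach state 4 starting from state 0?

12 transition(s) survive guard evaluation.
depth 0: {0}
depth 1: {1}  total {0,1}
depth 2: {3,4}  total {0,1,3,4}
depth 3: {2}  total {0,1,2,3,4}
Reachable = {0,1,2,3,4}
witness 4: tau·b

Answer: REACHABLE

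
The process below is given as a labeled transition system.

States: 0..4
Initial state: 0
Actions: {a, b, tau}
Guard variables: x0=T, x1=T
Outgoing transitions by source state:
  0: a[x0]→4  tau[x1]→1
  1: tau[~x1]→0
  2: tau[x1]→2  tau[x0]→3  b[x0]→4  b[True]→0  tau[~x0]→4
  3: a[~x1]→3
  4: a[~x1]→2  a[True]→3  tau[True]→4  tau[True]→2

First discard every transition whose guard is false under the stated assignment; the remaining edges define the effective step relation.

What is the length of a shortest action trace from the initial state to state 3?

Answer: 2

Analysis:
Layered search for 3:
  Layer 0: {0}
  Layer 1: {1,4}
  Layer 2: {2,3}
depth(3)=2, e.g. a·a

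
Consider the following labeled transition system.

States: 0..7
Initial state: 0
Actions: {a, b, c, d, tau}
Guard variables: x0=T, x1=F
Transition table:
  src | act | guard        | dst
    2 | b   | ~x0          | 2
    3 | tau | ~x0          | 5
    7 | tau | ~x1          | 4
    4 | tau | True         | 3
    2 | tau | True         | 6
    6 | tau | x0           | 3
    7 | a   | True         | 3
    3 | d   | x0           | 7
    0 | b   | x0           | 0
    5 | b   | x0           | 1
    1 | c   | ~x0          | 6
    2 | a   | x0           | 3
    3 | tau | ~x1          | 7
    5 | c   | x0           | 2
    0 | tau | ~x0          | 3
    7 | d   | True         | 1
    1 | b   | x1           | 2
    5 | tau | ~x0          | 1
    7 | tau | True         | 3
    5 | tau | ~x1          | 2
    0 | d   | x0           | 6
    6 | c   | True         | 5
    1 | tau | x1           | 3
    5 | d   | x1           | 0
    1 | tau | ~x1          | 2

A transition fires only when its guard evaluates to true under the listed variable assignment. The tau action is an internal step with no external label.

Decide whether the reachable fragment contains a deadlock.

R = {0,1,2,3,4,5,6,7}
  0: b→0  d→6  [deg 2]
  1: tau→2  [deg 1]
  2: a→3  tau→6  [deg 2]
  3: d→7  tau→7  [deg 2]
  4: tau→3  [deg 1]
  5: b→1  c→2  tau→2  [deg 3]
  6: c→5  tau→3  [deg 2]
  7: a→3  d→1  tau→3  tau→4  [deg 4]

Answer: DEADLOCK-FREE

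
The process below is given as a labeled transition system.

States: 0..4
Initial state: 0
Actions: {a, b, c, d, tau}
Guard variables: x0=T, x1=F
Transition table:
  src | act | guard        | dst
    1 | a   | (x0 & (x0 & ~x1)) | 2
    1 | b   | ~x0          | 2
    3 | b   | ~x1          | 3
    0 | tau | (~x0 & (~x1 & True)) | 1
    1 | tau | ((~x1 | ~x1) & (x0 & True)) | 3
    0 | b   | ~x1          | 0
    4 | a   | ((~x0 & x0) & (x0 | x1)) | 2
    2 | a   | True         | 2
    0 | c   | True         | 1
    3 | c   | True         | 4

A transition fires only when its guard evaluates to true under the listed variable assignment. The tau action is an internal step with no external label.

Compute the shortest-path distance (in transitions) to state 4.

Answer: 3

Trace:
BFS to 4:
  depth 0: {0}
  depth 1: {1}
  depth 2: {2,3}
  depth 3: {4}
4 enters at depth 3; path c·tau·c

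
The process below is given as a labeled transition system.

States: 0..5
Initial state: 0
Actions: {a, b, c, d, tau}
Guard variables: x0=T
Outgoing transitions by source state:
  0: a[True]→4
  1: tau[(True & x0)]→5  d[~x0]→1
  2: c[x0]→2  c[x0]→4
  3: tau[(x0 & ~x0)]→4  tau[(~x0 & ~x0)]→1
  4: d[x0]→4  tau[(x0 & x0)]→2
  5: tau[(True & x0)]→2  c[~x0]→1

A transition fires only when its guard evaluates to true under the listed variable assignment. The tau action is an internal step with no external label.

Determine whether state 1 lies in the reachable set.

7 transition(s) survive guard evaluation.
depth 0: {0}
depth 1: {4}  cumulative {0,4}
depth 2: {2}  cumulative {0,2,4}
Reach set: {0,2,4}

Answer: UNREACHABLE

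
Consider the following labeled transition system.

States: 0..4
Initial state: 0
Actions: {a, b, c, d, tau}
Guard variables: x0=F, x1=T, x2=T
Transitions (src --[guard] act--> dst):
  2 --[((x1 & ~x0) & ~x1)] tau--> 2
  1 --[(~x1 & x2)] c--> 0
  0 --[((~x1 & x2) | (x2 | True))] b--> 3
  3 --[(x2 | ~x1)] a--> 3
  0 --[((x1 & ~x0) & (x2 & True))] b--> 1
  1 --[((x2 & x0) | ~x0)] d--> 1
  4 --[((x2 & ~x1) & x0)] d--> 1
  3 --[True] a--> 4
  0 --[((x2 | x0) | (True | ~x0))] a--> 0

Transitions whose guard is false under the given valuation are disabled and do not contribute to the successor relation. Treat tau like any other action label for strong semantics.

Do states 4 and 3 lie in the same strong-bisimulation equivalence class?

Answer: NOT BISIMILAR

Analysis:
Compute ~ classes (split until stable):
  P[0] = {{0,1,2,3,4}}
  P[1] = {{0},{1},{2,4},{3}}
4 equivalence class(es) (converged in 2)
4∈{2,4}, 3∈{3}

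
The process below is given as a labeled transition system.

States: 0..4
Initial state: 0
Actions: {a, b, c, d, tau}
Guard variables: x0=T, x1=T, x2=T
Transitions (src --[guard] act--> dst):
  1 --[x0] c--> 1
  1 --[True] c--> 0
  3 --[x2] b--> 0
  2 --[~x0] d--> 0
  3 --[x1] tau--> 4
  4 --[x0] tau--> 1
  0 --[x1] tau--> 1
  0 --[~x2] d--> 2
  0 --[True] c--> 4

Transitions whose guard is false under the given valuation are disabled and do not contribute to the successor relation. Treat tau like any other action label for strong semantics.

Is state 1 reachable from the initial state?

Answer: REACHABLE

Working:
Guard filter leaves 7 enabled edge(s).
depth 0: {0}
depth 1: {1,4}  cumulative {0,1,4}
Reachable = {0,1,4}
Path to 1: tau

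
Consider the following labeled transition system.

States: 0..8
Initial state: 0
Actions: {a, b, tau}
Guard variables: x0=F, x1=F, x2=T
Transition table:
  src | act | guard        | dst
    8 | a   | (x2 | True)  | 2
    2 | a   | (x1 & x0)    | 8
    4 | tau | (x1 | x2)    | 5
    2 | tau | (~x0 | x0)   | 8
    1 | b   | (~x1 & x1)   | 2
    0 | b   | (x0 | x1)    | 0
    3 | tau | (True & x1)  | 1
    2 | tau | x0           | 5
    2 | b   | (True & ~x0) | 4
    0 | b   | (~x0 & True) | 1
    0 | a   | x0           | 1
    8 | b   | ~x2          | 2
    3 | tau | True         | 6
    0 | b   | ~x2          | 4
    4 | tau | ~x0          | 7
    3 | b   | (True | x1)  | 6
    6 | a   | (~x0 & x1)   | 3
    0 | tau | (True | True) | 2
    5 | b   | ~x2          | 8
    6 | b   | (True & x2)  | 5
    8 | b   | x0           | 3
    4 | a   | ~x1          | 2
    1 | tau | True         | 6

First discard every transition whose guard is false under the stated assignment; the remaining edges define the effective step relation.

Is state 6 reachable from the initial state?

12 transition(s) survive guard evaluation.
depth 0: {0}
depth 1: {1,2}  now seen {0,1,2}
depth 2: {4,6,8}  now seen {0,1,2,4,6,8}
depth 3: {5,7}  now seen {0,1,2,4,5,6,7,8}
R = {0,1,2,4,5,6,7,8}
witness 6: b·tau

Answer: REACHABLE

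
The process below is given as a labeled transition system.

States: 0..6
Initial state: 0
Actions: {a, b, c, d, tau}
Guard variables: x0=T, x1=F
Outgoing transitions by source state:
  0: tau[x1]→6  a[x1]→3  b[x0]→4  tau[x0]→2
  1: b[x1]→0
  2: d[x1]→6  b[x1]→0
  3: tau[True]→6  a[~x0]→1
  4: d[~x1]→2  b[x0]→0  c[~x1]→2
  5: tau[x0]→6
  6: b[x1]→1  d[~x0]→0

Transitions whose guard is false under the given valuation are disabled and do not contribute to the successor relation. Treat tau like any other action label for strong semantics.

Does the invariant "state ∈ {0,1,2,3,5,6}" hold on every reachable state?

Answer: INVARIANT VIOLATED at state 4

Trace:
Allowed set {0,1,2,3,5,6}
R = {0,2,4}
  0: ✓
  2: ✓
  4: VIOLATES
witness against invariant: b → 4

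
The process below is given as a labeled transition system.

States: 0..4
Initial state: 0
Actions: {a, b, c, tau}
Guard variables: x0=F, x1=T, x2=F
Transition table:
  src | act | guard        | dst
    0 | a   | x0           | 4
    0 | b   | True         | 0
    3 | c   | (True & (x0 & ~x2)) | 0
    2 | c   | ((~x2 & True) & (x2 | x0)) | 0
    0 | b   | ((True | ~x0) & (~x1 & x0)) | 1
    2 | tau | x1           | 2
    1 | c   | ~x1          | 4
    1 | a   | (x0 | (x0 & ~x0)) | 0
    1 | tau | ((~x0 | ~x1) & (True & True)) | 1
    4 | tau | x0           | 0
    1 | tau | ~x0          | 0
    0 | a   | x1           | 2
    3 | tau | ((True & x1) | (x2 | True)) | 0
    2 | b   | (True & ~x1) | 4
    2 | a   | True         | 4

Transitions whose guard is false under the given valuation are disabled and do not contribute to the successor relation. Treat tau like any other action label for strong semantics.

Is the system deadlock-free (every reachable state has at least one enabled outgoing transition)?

Reachable = {0,2,4}
  0: a→2  b→0  [2 out]
  2: a→4  tau→2  [2 out]
  4: ∅  [deadlock]
Path to 4: a·a

Answer: DEADLOCK at state 4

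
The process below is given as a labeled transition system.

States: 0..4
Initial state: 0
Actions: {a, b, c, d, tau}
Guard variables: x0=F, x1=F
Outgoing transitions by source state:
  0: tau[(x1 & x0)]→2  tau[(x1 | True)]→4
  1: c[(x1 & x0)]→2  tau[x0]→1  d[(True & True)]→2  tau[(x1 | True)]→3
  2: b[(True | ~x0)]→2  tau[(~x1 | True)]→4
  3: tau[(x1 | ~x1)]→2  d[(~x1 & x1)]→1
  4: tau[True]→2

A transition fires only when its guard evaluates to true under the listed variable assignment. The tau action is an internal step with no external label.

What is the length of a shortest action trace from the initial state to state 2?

Answer: 2

Trace:
BFS to 2:
  depth 0: {0}
  depth 1: {4}
  depth 2: {2}
2 enters at depth 2; path tau·tau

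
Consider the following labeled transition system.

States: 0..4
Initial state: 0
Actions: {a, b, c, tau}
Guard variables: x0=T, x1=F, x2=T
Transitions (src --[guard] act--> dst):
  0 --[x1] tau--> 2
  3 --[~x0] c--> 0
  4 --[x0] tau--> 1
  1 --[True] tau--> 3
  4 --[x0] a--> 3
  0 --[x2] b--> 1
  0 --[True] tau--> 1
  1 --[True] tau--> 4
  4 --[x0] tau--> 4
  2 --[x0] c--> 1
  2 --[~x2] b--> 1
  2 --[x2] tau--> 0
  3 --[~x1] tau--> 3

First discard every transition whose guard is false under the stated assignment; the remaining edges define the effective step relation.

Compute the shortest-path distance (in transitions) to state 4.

Breadth-first toward 4:
  L0 = {0}
  L1 = {1}
  L2 = {3,4}
first hit 4 at d=2 via b·tau

Answer: 2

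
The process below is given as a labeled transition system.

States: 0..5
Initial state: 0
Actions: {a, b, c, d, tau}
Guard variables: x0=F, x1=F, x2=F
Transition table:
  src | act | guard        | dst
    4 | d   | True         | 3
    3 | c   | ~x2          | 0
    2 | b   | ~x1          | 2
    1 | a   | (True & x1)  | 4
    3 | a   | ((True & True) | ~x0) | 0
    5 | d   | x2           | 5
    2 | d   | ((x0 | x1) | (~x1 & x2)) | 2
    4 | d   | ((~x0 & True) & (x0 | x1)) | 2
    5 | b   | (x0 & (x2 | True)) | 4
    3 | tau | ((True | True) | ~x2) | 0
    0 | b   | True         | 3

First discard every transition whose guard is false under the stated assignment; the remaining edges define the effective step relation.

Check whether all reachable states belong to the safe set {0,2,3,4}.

Answer: INVARIANT HOLDS

Trace:
Safe = {0,2,3,4}
Reachable = {0,3}
  0: ok
  3: ok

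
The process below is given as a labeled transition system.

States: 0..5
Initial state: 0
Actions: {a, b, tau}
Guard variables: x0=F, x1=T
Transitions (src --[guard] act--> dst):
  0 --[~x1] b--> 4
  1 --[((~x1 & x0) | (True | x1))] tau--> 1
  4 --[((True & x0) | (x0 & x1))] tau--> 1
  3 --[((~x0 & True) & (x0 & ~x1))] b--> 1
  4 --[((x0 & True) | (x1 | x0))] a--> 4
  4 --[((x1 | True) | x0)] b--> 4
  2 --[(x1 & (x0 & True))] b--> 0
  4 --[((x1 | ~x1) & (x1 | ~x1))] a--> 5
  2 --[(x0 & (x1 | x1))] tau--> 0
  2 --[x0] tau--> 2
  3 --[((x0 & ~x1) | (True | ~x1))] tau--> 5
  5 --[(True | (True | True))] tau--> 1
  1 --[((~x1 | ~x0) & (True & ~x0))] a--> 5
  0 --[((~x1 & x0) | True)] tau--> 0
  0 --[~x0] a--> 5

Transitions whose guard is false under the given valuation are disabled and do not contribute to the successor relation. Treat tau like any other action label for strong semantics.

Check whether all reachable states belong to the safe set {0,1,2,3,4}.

Answer: INVARIANT VIOLATED at state 5

Working:
Allowed set {0,1,2,3,4}
R = {0,1,5}
  0: ok
  1: ok
  5: VIOLATES
counterexample path to 5: a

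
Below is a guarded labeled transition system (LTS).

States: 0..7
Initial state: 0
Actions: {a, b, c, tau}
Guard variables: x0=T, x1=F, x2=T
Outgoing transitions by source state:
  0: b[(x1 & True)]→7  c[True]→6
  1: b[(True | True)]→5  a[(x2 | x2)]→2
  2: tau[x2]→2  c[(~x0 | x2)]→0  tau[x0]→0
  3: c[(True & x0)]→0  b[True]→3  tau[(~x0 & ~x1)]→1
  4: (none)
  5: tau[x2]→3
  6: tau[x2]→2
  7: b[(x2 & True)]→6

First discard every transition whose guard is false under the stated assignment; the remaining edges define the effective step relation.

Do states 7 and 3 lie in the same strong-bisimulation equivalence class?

Refine partition for ~:
  π0 = {{0,1,2,3,4,5,6,7}}
  π1 = {{0},{1},{2},{3},{4},{5,6},{7}}
  π2 = {{0},{1},{2},{3},{4},{5},{6},{7}}
8 equivalence class(es) (converged in 3)
7∈{7}, 3∈{3}

Answer: NOT BISIMILAR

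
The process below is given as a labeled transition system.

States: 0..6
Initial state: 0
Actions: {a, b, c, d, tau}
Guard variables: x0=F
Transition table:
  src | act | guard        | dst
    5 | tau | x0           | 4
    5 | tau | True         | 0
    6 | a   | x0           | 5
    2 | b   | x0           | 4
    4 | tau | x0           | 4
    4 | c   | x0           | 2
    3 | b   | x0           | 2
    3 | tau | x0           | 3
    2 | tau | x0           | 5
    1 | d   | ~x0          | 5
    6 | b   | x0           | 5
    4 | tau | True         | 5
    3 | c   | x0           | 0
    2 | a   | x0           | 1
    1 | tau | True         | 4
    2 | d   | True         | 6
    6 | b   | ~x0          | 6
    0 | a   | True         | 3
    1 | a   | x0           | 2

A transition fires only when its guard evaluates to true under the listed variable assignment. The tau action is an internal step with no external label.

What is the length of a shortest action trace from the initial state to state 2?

Answer: UNREACHABLE

Analysis:
Breadth-first toward 2:
  depth 0: {0}
  depth 1: {3}
2 never appears.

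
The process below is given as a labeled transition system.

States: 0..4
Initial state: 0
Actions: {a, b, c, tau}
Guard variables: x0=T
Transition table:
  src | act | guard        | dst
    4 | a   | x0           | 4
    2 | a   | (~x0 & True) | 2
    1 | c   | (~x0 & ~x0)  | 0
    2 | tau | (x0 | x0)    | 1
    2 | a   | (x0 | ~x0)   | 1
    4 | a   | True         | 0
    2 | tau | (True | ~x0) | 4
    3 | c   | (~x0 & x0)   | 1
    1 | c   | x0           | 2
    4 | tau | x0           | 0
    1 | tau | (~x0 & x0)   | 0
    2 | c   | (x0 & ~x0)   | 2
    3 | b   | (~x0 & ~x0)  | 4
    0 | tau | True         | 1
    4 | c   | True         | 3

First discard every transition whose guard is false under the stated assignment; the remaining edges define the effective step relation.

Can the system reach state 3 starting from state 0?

Answer: REACHABLE

Working:
After dropping false guards: 9 live edges.
Layer 0: {0}
Layer 1: {1}  now seen {0,1}
Layer 2: {2}  now seen {0,1,2}
Layer 3: {4}  now seen {0,1,2,4}
Layer 4: {3}  now seen {0,1,2,3,4}
Reachable = {0,1,2,3,4}
trace reaching 3: tau·c·tau·c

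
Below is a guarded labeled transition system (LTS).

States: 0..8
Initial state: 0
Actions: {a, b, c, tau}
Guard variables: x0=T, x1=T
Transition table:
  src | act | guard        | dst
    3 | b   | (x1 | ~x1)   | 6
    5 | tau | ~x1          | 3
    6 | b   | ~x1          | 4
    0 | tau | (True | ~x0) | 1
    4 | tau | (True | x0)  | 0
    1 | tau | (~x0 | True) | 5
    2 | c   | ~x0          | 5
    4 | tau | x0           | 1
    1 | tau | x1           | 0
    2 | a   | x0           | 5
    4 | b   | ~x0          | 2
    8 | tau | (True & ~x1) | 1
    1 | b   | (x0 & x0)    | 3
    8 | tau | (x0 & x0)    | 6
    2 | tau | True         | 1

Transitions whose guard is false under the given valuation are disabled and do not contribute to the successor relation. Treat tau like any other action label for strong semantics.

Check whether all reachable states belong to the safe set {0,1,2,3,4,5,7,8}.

Answer: INVARIANT VIOLATED at state 6

Analysis:
Safe = {0,1,2,3,4,5,7,8}
R = {0,1,3,5,6}
  0: safe
  1: safe
  3: safe
  5: safe
  6: VIOLATES
reach 6 via tau·b·b — violates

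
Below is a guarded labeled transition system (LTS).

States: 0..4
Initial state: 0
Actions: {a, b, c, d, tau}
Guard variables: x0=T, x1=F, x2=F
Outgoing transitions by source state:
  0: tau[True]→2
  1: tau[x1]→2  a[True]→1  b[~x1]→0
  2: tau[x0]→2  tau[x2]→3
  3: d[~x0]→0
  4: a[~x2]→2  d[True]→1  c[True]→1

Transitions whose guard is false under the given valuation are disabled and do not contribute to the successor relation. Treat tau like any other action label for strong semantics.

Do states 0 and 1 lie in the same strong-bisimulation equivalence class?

Answer: NOT BISIMILAR

Working:
Refine partition for ~:
  round 0: {{0,1,2,3,4}}
  round 1: {{0,2},{1},{3},{4}}
4 equivalence class(es) (converged in 2)
[0]={0,2}  [1]={1}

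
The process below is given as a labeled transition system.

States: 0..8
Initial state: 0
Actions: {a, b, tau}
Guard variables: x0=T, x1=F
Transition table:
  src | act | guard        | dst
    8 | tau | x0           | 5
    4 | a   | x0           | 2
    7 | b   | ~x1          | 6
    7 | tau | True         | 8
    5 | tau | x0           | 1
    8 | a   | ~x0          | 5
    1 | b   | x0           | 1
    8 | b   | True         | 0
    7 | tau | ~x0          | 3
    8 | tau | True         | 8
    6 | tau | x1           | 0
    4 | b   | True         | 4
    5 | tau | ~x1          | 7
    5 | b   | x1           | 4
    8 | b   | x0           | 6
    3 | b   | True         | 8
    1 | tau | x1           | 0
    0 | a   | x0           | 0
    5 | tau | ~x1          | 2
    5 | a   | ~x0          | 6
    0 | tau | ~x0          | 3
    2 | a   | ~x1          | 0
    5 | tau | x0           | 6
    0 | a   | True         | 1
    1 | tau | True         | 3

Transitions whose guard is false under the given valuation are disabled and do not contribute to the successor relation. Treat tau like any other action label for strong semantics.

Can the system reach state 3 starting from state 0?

Answer: REACHABLE

Trace:
18 transition(s) survive guard evaluation.
depth 0: {0}
depth 1: {1}  cumulative {0,1}
depth 2: {3}  cumulative {0,1,3}
depth 3: {8}  cumulative {0,1,3,8}
depth 4: {5,6}  cumulative {0,1,3,5,6,8}
depth 5: {2,7}  cumulative {0,1,2,3,5,6,7,8}
R = {0,1,2,3,5,6,7,8}
Path to 3: a·tau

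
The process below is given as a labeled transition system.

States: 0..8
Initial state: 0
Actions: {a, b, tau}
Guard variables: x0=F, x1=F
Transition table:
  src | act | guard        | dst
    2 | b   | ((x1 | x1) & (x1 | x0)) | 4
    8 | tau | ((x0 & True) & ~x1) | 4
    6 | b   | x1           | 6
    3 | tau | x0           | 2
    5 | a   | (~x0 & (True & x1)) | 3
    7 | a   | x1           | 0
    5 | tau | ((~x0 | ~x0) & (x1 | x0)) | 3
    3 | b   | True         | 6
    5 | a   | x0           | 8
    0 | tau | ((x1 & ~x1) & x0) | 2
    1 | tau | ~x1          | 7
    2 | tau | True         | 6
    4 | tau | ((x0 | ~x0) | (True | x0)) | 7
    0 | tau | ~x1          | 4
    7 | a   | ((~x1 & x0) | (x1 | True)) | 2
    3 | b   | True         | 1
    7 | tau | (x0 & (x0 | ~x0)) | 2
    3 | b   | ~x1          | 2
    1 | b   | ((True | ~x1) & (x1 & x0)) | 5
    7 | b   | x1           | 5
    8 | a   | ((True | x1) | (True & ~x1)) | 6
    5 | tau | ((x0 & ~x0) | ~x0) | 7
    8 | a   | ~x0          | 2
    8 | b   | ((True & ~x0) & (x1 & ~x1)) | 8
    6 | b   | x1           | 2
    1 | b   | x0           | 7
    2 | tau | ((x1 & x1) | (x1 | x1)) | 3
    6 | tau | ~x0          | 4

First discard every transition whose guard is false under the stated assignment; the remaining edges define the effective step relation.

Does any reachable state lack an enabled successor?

Answer: DEADLOCK-FREE

Trace:
R = {0,2,4,6,7}
  0: tau→4  [deg 1]
  2: tau→6  [deg 1]
  4: tau→7  [deg 1]
  6: tau→4  [deg 1]
  7: a→2  [deg 1]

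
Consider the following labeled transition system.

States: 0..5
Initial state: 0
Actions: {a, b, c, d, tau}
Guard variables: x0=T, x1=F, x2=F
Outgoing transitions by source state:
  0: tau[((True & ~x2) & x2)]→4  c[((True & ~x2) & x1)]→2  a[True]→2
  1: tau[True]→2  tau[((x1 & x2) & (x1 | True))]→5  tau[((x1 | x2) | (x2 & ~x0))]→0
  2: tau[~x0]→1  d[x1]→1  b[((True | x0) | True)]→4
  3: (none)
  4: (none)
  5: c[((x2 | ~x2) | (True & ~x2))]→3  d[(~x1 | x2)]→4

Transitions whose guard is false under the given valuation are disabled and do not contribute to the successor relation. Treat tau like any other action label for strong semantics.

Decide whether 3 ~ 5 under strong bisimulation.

Refine partition for ~:
  round 0: {{0,1,2,3,4,5}}
  round 1: {{0},{1},{2},{3,4},{5}}
stable after 2 split(s): 5 block(s)
3∈{3,4}, 5∈{5}

Answer: NOT BISIMILAR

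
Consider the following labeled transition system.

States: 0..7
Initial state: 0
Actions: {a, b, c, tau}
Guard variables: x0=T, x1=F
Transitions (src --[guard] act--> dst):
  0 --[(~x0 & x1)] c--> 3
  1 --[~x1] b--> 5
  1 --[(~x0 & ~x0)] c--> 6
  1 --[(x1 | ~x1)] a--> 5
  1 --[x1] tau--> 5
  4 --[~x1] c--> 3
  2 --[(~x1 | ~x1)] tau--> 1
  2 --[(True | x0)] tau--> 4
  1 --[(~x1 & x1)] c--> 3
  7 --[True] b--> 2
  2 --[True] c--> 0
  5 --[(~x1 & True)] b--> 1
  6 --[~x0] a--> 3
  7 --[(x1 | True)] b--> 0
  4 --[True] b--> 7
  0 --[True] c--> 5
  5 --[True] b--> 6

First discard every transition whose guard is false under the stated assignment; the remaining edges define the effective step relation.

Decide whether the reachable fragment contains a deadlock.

Answer: DEADLOCK at state 6

Working:
R = {0,1,5,6}
  0: c→5  [1 exit(s)]
  1: a→5  b→5  [2 exit(s)]
  5: b→1  b→6  [2 exit(s)]
  6: ∅  [deadlock]
Path to 6: c·b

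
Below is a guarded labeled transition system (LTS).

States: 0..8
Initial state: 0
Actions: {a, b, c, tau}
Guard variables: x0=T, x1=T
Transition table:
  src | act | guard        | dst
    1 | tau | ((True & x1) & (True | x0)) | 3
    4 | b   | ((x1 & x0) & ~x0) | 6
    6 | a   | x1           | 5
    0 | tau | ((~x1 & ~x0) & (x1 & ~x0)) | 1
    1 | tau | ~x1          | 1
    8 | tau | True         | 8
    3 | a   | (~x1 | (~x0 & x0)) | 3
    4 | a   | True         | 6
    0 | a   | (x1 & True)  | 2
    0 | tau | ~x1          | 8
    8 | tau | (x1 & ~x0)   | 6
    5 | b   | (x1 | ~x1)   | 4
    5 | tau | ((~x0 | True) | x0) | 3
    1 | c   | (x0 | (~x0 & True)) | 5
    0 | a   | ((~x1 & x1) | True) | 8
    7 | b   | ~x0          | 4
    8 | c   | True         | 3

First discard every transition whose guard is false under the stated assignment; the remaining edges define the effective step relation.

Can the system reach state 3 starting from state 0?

After dropping false guards: 10 live edges.
L0 = {0}
L1 = {2,8}  total {0,2,8}
L2 = {3}  total {0,2,3,8}
R = {0,2,3,8}
Path to 3: a·c

Answer: REACHABLE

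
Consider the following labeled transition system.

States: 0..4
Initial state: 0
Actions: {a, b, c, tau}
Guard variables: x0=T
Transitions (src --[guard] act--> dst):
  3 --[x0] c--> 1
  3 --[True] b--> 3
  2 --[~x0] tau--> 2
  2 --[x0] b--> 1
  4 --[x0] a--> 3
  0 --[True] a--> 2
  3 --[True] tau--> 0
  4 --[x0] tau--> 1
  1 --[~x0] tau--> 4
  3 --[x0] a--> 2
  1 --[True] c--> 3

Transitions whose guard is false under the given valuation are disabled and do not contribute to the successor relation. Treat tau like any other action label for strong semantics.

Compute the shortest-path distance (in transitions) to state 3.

Layered search for 3:
  Layer 0: {0}
  Layer 1: {2}
  Layer 2: {1}
  Layer 3: {3}
3 enters at depth 3; path a·b·c

Answer: 3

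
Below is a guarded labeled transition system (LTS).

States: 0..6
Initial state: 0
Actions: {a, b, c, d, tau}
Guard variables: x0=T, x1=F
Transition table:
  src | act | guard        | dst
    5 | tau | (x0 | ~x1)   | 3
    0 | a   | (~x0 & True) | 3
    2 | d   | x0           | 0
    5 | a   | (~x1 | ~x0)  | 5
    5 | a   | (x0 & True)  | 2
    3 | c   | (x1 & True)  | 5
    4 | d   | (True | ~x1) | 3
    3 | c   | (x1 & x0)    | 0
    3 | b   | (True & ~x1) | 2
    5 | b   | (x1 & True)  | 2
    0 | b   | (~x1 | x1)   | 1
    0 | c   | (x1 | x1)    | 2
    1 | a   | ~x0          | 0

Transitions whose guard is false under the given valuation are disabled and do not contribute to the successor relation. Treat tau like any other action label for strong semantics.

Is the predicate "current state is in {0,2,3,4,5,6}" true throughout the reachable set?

Inv-set: {0,2,3,4,5,6}
Reachable = {0,1}
  0: ok
  1: outside
reach 1 via b — violates

Answer: INVARIANT VIOLATED at state 1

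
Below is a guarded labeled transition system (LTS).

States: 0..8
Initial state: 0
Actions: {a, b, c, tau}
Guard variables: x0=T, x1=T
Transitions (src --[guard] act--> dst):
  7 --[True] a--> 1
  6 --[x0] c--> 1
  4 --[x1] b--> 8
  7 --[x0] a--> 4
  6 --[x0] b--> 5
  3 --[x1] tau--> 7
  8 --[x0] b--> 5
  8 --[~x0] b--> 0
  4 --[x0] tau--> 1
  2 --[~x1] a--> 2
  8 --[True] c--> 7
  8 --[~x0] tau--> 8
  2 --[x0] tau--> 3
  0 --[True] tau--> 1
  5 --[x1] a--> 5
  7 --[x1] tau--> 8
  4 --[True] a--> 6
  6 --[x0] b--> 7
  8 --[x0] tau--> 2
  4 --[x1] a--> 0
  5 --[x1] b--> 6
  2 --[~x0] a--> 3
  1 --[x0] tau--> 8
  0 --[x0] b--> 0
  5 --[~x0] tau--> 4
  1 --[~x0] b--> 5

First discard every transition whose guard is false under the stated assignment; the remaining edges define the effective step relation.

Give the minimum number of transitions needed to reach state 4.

Answer: 4

Trace:
Breadth-first toward 4:
  L0 = {0}
  L1 = {1}
  L2 = {8}
  L3 = {2,5,7}
  L4 = {3,4,6}
depth(4)=4, e.g. tau·tau·c·a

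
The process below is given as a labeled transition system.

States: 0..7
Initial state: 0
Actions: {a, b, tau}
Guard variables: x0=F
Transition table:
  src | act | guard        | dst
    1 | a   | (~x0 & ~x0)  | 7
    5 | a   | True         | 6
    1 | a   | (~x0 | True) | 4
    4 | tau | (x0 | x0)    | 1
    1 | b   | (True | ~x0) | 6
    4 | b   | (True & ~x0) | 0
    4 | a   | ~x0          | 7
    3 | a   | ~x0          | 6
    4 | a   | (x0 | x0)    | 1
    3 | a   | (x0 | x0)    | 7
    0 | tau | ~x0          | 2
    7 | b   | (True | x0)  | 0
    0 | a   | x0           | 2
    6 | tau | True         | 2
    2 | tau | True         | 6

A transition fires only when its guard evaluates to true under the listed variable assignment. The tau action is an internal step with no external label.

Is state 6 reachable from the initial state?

After dropping false guards: 11 live edges.
depth 0: {0}
depth 1: {2}  total {0,2}
depth 2: {6}  total {0,2,6}
R = {0,2,6}
witness 6: tau·tau

Answer: REACHABLE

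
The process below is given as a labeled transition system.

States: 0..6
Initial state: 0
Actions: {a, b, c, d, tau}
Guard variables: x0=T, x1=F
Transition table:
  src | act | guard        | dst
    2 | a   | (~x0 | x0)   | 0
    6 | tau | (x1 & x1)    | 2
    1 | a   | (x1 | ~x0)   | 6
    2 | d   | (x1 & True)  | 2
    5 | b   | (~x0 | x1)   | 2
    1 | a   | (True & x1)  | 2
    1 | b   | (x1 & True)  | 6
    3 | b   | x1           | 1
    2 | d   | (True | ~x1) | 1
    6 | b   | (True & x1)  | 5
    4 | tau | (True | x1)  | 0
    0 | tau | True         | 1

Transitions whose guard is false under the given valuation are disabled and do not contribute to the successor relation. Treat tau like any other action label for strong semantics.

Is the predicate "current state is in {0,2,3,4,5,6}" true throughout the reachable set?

Allowed set {0,2,3,4,5,6}
Reach set: {0,1}
  0: safe
  1: outside
witness against invariant: tau → 1

Answer: INVARIANT VIOLATED at state 1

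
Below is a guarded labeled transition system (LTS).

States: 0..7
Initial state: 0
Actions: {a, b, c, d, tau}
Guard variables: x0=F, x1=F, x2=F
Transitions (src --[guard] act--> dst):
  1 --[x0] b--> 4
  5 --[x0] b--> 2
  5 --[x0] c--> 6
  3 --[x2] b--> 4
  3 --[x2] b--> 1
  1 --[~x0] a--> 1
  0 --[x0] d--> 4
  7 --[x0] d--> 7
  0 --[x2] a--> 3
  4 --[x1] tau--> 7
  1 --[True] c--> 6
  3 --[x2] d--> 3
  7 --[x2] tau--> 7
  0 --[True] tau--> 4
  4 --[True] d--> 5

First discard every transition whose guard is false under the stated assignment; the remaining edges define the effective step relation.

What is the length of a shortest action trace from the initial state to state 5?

BFS to 5:
  Layer 0: {0}
  Layer 1: {4}
  Layer 2: {5}
5 enters at depth 2; path tau·d

Answer: 2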